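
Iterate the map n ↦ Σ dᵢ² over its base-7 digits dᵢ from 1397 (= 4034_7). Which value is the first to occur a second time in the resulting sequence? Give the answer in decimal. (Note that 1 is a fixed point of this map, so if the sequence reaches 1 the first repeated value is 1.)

45

1397 = (4,0,3,4)_7 → 4² + 0² + 3² + 4² = 16 + 0 + 9 + 16 = 41
41 = (5,6)_7 → 5² + 6² = 25 + 36 = 61
61 = (1,1,5)_7 → 1² + 1² + 5² = 1 + 1 + 25 = 27
27 = (3,6)_7 → 3² + 6² = 9 + 36 = 45
45 = (6,3)_7 → 6² + 3² = 36 + 9 = 45  — 45 already appeared earlier.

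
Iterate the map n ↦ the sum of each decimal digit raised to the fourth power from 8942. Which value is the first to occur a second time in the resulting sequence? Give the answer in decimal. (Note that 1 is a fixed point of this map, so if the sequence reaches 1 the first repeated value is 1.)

13139

8942 → 8⁴ + 9⁴ + 4⁴ + 2⁴ = 10929
10929 → 1⁴ + 0⁴ + 9⁴ + 2⁴ + 9⁴ = 13139
13139 → 1⁴ + 3⁴ + 1⁴ + 3⁴ + 9⁴ = 6725
6725 → 6⁴ + 7⁴ + 2⁴ + 5⁴ = 4338
4338 → 4⁴ + 3⁴ + 3⁴ + 8⁴ = 4514
4514 → 4⁴ + 5⁴ + 1⁴ + 4⁴ = 1138
1138 → 1⁴ + 1⁴ + 3⁴ + 8⁴ = 4179
4179 → 4⁴ + 1⁴ + 7⁴ + 9⁴ = 9219
9219 → 9⁴ + 2⁴ + 1⁴ + 9⁴ = 13139  — 13139 already appeared earlier.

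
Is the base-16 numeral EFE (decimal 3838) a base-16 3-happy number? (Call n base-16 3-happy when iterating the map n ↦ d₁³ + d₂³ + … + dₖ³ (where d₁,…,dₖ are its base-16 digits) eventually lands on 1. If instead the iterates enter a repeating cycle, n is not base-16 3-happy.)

base-16 3-happy

3838 = (14,15,14)_16 → 14³ + 15³ + 14³ = 2744 + 3375 + 2744 = 8863
8863 = (2,2,9,15)_16 → 2³ + 2³ + 9³ + 15³ = 8 + 8 + 729 + 3375 = 4120
4120 = (1,0,1,8)_16 → 1³ + 0³ + 1³ + 8³ = 1 + 0 + 1 + 512 = 514
514 = (2,0,2)_16 → 2³ + 0³ + 2³ = 8 + 0 + 8 = 16
16 = (1,0)_16 → 1³ + 0³ = 1 + 0 = 1  — reached 1.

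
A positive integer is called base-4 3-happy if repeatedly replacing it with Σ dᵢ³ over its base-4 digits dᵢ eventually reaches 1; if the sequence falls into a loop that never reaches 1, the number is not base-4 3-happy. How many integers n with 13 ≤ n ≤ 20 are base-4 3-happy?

1

13: 13 → 28 → 28  (repeats 28)
14: 14 → 35 → 35  (repeats 35)
15: 15 → 54 → 36 → 9 → 9  (repeats 9)
16: 16 → 1  (reaches 1)
17: 17 → 2 → 8 → 8  (repeats 8)
18: 18 → 9 → 9  (repeats 9)
19: 19 → 28 → 28  (repeats 28)
20: 20 → 2 → 8 → 8  (repeats 8)
base-4 3-happy: 16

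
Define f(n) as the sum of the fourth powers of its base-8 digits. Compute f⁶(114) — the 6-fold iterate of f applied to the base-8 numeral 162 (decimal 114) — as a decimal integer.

256

114 = (1,6,2)_8 → 1⁴ + 6⁴ + 2⁴ = 1 + 1296 + 16 = 1313
1313 = (2,4,4,1)_8 → 2⁴ + 4⁴ + 4⁴ + 1⁴ = 16 + 256 + 256 + 1 = 529
529 = (1,0,2,1)_8 → 1⁴ + 0⁴ + 2⁴ + 1⁴ = 1 + 0 + 16 + 1 = 18
18 = (2,2)_8 → 2⁴ + 2⁴ = 16 + 16 = 32
32 = (4,0)_8 → 4⁴ + 0⁴ = 256 + 0 = 256
256 = (4,0,0)_8 → 4⁴ + 0⁴ + 0⁴ = 256 + 0 + 0 = 256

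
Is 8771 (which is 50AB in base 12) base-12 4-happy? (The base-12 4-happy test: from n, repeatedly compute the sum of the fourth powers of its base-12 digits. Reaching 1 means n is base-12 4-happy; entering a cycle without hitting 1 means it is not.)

8771 = (5,0,10,11)_12 → 5⁴ + 0⁴ + 10⁴ + 11⁴ = 25266
25266 = (1,2,7,5,6)_12 → 1⁴ + 2⁴ + 7⁴ + 5⁴ + 6⁴ = 4339
4339 = (2,6,1,7)_12 → 2⁴ + 6⁴ + 1⁴ + 7⁴ = 3714
3714 = (2,1,9,6)_12 → 2⁴ + 1⁴ + 9⁴ + 6⁴ = 7874
7874 = (4,6,8,2)_12 → 4⁴ + 6⁴ + 8⁴ + 2⁴ = 5664
5664 = (3,3,4,0)_12 → 3⁴ + 3⁴ + 4⁴ + 0⁴ = 418
418 = (2,10,10)_12 → 2⁴ + 10⁴ + 10⁴ = 20016
20016 = (11,7,0,0)_12 → 11⁴ + 7⁴ + 0⁴ + 0⁴ = 17042
17042 = (9,10,4,2)_12 → 9⁴ + 10⁴ + 4⁴ + 2⁴ = 16833
16833 = (9,8,10,9)_12 → 9⁴ + 8⁴ + 10⁴ + 9⁴ = 27218
27218 = (1,3,9,0,2)_12 → 1⁴ + 3⁴ + 9⁴ + 0⁴ + 2⁴ = 6659
6659 = (3,10,2,11)_12 → 3⁴ + 10⁴ + 2⁴ + 11⁴ = 24738
24738 = (1,2,3,9,6)_12 → 1⁴ + 2⁴ + 3⁴ + 9⁴ + 6⁴ = 7955
7955 = (4,7,2,11)_12 → 4⁴ + 7⁴ + 2⁴ + 11⁴ = 17314
17314 = (10,0,2,10)_12 → 10⁴ + 0⁴ + 2⁴ + 10⁴ = 20016  — 20016 already seen; the sequence cycles without reaching 1.

not base-12 4-happy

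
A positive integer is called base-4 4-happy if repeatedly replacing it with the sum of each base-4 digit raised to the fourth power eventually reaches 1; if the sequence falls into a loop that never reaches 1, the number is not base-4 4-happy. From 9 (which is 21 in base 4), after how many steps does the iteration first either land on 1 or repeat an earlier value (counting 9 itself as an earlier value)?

4

9 = (2,1)_4 → 2⁴ + 1⁴ = 17
17 = (1,0,1)_4 → 1⁴ + 0⁴ + 1⁴ = 2
2 = (2)_4 → 2⁴ = 16
16 = (1,0,0)_4 → 1⁴ + 0⁴ + 0⁴ = 1  — reached 1.
That took 4 steps.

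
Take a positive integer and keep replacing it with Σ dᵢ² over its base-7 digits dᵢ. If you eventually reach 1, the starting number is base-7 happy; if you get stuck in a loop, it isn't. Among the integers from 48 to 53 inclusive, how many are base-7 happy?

48: 48 → 72 → 14 → 4 → 16 → 8 → 2 → 4  — not base-7 happy
49: 49 → 1  — base-7 happy
50: 50 → 2 → 4 → 16 → 8 → 2  — not base-7 happy
51: 51 → 5 → 25 → 25  — not base-7 happy
52: 52 → 10 → 10  — not base-7 happy
53: 53 → 17 → 13 → 37 → 29 → 17  — not base-7 happy
base-7 happy: 49

1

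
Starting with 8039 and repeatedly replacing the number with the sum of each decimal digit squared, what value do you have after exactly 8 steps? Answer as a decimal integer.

89

8039 → 8² + 0² + 3² + 9² = 64 + 0 + 9 + 81 = 154
154 → 1² + 5² + 4² = 1 + 25 + 16 = 42
42 → 4² + 2² = 16 + 4 = 20
20 → 2² + 0² = 4 + 0 = 4
4 → 4² = 16
16 → 1² + 6² = 1 + 36 = 37
37 → 3² + 7² = 9 + 49 = 58
58 → 5² + 8² = 25 + 64 = 89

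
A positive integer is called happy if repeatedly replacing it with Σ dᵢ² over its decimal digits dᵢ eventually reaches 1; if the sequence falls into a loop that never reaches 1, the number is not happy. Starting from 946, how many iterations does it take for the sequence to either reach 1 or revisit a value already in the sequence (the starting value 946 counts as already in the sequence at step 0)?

6

946 → 9² + 4² + 6² = 133
133 → 1² + 3² + 3² = 19
19 → 1² + 9² = 82
82 → 8² + 2² = 68
68 → 6² + 8² = 100
100 → 1² + 0² + 0² = 1  — reached 1.
That took 6 steps.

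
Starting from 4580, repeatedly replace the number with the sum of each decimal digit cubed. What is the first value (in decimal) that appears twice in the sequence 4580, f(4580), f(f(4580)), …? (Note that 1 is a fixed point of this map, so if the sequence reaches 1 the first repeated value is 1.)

371

4580 → 4³ + 5³ + 8³ + 0³ = 701
701 → 7³ + 0³ + 1³ = 344
344 → 3³ + 4³ + 4³ = 155
155 → 1³ + 5³ + 5³ = 251
251 → 2³ + 5³ + 1³ = 134
134 → 1³ + 3³ + 4³ = 92
92 → 9³ + 2³ = 737
737 → 7³ + 3³ + 7³ = 713
713 → 7³ + 1³ + 3³ = 371
371 → 3³ + 7³ + 1³ = 371  — 371 already appeared earlier.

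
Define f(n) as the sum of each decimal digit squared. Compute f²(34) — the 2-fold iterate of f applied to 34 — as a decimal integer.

34 → 3² + 4² = 9 + 16 = 25
25 → 2² + 5² = 4 + 25 = 29

29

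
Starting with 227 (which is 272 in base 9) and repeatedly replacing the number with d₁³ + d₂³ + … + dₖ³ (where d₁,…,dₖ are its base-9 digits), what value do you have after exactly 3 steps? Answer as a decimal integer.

407

227 = (2,7,2)_9 → 2³ + 7³ + 2³ = 359
359 = (4,3,8)_9 → 4³ + 3³ + 8³ = 603
603 = (7,4,0)_9 → 7³ + 4³ + 0³ = 407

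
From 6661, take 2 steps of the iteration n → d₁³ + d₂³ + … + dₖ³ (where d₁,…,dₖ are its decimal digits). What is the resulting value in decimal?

1009

6661 → 6³ + 6³ + 6³ + 1³ = 649
649 → 6³ + 4³ + 9³ = 1009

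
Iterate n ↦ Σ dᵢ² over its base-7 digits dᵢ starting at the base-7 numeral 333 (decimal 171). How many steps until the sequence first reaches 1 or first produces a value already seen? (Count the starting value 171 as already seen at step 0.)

171 = (3,3,3)_7 → 3² + 3² + 3² = 9 + 9 + 9 = 27
27 = (3,6)_7 → 3² + 6² = 9 + 36 = 45
45 = (6,3)_7 → 6² + 3² = 36 + 9 = 45  — 45 repeats.
That took 3 steps.

3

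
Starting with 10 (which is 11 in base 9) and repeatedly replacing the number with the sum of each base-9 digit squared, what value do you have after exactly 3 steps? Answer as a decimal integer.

16

10 = (1,1)_9 → 2
2 = (2)_9 → 4
4 = (4)_9 → 16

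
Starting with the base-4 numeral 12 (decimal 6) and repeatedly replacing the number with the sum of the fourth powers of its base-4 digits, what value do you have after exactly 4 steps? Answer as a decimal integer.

6 = (1,2)_4 → 17
17 = (1,0,1)_4 → 2
2 = (2)_4 → 16
16 = (1,0,0)_4 → 1

1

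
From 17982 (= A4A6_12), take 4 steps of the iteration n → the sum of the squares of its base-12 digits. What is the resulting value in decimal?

17982 = (10,4,10,6)_12 → 10² + 4² + 10² + 6² = 252
252 = (1,9,0)_12 → 1² + 9² + 0² = 82
82 = (6,10)_12 → 6² + 10² = 136
136 = (11,4)_12 → 11² + 4² = 137

137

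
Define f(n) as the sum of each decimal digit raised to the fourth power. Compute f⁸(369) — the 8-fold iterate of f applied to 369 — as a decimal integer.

369 → 3⁴ + 6⁴ + 9⁴ = 7938
7938 → 7⁴ + 9⁴ + 3⁴ + 8⁴ = 13139
13139 → 1⁴ + 3⁴ + 1⁴ + 3⁴ + 9⁴ = 6725
6725 → 6⁴ + 7⁴ + 2⁴ + 5⁴ = 4338
4338 → 4⁴ + 3⁴ + 3⁴ + 8⁴ = 4514
4514 → 4⁴ + 5⁴ + 1⁴ + 4⁴ = 1138
1138 → 1⁴ + 1⁴ + 3⁴ + 8⁴ = 4179
4179 → 4⁴ + 1⁴ + 7⁴ + 9⁴ = 9219

9219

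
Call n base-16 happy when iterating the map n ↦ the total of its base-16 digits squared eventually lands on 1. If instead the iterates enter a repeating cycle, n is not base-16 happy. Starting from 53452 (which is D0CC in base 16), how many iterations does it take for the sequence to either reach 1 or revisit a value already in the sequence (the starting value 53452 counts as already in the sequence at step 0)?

11

53452 = (13,0,12,12)_16 → 13² + 0² + 12² + 12² = 457
457 = (1,12,9)_16 → 1² + 12² + 9² = 226
226 = (14,2)_16 → 14² + 2² = 200
200 = (12,8)_16 → 12² + 8² = 208
208 = (13,0)_16 → 13² + 0² = 169
169 = (10,9)_16 → 10² + 9² = 181
181 = (11,5)_16 → 11² + 5² = 146
146 = (9,2)_16 → 9² + 2² = 85
85 = (5,5)_16 → 5² + 5² = 50
50 = (3,2)_16 → 3² + 2² = 13
13 = (13)_16 → 13² = 169  — 169 repeats.
That took 11 steps.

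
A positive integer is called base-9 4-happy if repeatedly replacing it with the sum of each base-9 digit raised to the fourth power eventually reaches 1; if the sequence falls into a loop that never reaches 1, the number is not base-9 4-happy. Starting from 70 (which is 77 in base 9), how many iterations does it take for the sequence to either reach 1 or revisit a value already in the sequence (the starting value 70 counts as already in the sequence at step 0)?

70 = (7,7)_9 → 7⁴ + 7⁴ = 4802
4802 = (6,5,2,5)_9 → 6⁴ + 5⁴ + 2⁴ + 5⁴ = 2562
2562 = (3,4,5,6)_9 → 3⁴ + 4⁴ + 5⁴ + 6⁴ = 2258
2258 = (3,0,7,8)_9 → 3⁴ + 0⁴ + 7⁴ + 8⁴ = 6578
6578 = (1,0,0,1,8)_9 → 1⁴ + 0⁴ + 0⁴ + 1⁴ + 8⁴ = 4098
4098 = (5,5,5,3)_9 → 5⁴ + 5⁴ + 5⁴ + 3⁴ = 1956
1956 = (2,6,1,3)_9 → 2⁴ + 6⁴ + 1⁴ + 3⁴ = 1394
1394 = (1,8,1,8)_9 → 1⁴ + 8⁴ + 1⁴ + 8⁴ = 8194
8194 = (1,2,2,1,4)_9 → 1⁴ + 2⁴ + 2⁴ + 1⁴ + 4⁴ = 290
290 = (3,5,2)_9 → 3⁴ + 5⁴ + 2⁴ = 722
722 = (8,8,2)_9 → 8⁴ + 8⁴ + 2⁴ = 8208
8208 = (1,2,2,3,0)_9 → 1⁴ + 2⁴ + 2⁴ + 3⁴ + 0⁴ = 114
114 = (1,3,6)_9 → 1⁴ + 3⁴ + 6⁴ = 1378
1378 = (1,8,0,1)_9 → 1⁴ + 8⁴ + 0⁴ + 1⁴ = 4098  — 4098 repeats.
That took 14 steps.

14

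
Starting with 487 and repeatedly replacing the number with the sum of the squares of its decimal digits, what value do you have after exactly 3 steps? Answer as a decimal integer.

100

487 → 129
129 → 86
86 → 100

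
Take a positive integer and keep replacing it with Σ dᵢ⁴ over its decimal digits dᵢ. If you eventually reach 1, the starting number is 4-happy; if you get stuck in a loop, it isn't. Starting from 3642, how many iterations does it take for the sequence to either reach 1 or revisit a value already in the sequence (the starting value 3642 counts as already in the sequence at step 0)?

9

3642 → 3⁴ + 6⁴ + 4⁴ + 2⁴ = 1649
1649 → 1⁴ + 6⁴ + 4⁴ + 9⁴ = 8114
8114 → 8⁴ + 1⁴ + 1⁴ + 4⁴ = 4354
4354 → 4⁴ + 3⁴ + 5⁴ + 4⁴ = 1218
1218 → 1⁴ + 2⁴ + 1⁴ + 8⁴ = 4114
4114 → 4⁴ + 1⁴ + 1⁴ + 4⁴ = 514
514 → 5⁴ + 1⁴ + 4⁴ = 882
882 → 8⁴ + 8⁴ + 2⁴ = 8208
8208 → 8⁴ + 2⁴ + 0⁴ + 8⁴ = 8208  — 8208 repeats.
That took 9 steps.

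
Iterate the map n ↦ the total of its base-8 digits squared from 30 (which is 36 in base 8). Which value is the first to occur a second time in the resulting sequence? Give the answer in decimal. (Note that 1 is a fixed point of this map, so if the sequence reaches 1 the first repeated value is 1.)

30 = (3,6)_8 → 45
45 = (5,5)_8 → 50
50 = (6,2)_8 → 40
40 = (5,0)_8 → 25
25 = (3,1)_8 → 10
10 = (1,2)_8 → 5
5 = (5)_8 → 25  — 25 already appeared earlier.

25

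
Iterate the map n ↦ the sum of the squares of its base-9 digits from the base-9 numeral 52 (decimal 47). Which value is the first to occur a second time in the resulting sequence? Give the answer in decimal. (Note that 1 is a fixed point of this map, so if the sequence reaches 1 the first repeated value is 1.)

65

47 = (5,2)_9 → 5² + 2² = 25 + 4 = 29
29 = (3,2)_9 → 3² + 2² = 9 + 4 = 13
13 = (1,4)_9 → 1² + 4² = 1 + 16 = 17
17 = (1,8)_9 → 1² + 8² = 1 + 64 = 65
65 = (7,2)_9 → 7² + 2² = 49 + 4 = 53
53 = (5,8)_9 → 5² + 8² = 25 + 64 = 89
89 = (1,0,8)_9 → 1² + 0² + 8² = 1 + 0 + 64 = 65  — 65 already appeared earlier.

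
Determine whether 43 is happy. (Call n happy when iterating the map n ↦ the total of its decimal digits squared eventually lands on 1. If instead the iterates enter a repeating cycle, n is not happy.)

not happy

43 → 25
25 → 29
29 → 85
85 → 89
89 → 145
145 → 42
42 → 20
20 → 4
4 → 16
16 → 37
37 → 58
58 → 89  — 89 already seen; the sequence cycles without reaching 1.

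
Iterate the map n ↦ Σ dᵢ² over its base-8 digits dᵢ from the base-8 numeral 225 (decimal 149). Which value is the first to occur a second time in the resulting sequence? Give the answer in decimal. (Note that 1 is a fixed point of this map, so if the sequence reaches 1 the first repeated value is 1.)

149 = (2,2,5)_8 → 2² + 2² + 5² = 4 + 4 + 25 = 33
33 = (4,1)_8 → 4² + 1² = 16 + 1 = 17
17 = (2,1)_8 → 2² + 1² = 4 + 1 = 5
5 = (5)_8 → 5² = 25
25 = (3,1)_8 → 3² + 1² = 9 + 1 = 10
10 = (1,2)_8 → 1² + 2² = 1 + 4 = 5  — 5 already appeared earlier.

5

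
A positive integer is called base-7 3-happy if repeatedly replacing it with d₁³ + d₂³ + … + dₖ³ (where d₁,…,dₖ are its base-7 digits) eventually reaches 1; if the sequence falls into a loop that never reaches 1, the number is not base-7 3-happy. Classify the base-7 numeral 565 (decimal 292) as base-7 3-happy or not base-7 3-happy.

292 = (5,6,5)_7 → 5³ + 6³ + 5³ = 466
466 = (1,2,3,4)_7 → 1³ + 2³ + 3³ + 4³ = 100
100 = (2,0,2)_7 → 2³ + 0³ + 2³ = 16
16 = (2,2)_7 → 2³ + 2³ = 16  — 16 already seen; the sequence cycles without reaching 1.

not base-7 3-happy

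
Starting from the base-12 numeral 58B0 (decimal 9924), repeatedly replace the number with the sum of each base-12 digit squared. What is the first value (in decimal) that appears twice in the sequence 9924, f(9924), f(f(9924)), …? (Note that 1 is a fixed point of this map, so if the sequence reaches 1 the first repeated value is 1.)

29

9924 = (5,8,11,0)_12 → 5² + 8² + 11² + 0² = 25 + 64 + 121 + 0 = 210
210 = (1,5,6)_12 → 1² + 5² + 6² = 1 + 25 + 36 = 62
62 = (5,2)_12 → 5² + 2² = 25 + 4 = 29
29 = (2,5)_12 → 2² + 5² = 4 + 25 = 29  — 29 already appeared earlier.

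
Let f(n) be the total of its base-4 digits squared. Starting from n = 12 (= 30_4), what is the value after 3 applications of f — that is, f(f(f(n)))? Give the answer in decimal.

12 = (3,0)_4 → 3² + 0² = 9 + 0 = 9
9 = (2,1)_4 → 2² + 1² = 4 + 1 = 5
5 = (1,1)_4 → 1² + 1² = 1 + 1 = 2

2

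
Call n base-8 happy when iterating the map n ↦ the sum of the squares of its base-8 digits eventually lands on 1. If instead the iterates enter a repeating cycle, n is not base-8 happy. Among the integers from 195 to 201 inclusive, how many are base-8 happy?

1

195: 195 → 18 → 8 → 1  (reaches 1)
196: 196 → 25 → 10 → 5 → 25  (repeats 25)
197: 197 → 34 → 20 → 20  (repeats 20)
198: 198 → 45 → 50 → 40 → 25 → 10 → 5 → 25  (repeats 25)
199: 199 → 58 → 53 → 61 → 74 → 6 → 36 → 32 → 16 → 4 → 16  (repeats 16)
200: 200 → 10 → 5 → 25 → 10  (repeats 10)
201: 201 → 11 → 10 → 5 → 25 → 10  (repeats 10)
base-8 happy: 195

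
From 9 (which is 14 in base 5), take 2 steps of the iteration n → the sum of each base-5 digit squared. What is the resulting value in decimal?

9 = (1,4)_5 → 1² + 4² = 1 + 16 = 17
17 = (3,2)_5 → 3² + 2² = 9 + 4 = 13

13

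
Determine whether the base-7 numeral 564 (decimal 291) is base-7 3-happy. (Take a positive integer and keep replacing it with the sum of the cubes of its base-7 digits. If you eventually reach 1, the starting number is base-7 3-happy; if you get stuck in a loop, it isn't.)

291 = (5,6,4)_7 → 5³ + 6³ + 4³ = 125 + 216 + 64 = 405
405 = (1,1,1,6)_7 → 1³ + 1³ + 1³ + 6³ = 1 + 1 + 1 + 216 = 219
219 = (4,3,2)_7 → 4³ + 3³ + 2³ = 64 + 27 + 8 = 99
99 = (2,0,1)_7 → 2³ + 0³ + 1³ = 8 + 0 + 1 = 9
9 = (1,2)_7 → 1³ + 2³ = 1 + 8 = 9  — 9 already seen; the sequence cycles without reaching 1.

not base-7 3-happy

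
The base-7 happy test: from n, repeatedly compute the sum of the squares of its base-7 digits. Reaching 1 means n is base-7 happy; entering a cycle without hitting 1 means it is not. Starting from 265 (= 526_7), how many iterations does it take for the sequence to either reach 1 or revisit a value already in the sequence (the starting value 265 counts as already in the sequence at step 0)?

265 = (5,2,6)_7 → 5² + 2² + 6² = 65
65 = (1,2,2)_7 → 1² + 2² + 2² = 9
9 = (1,2)_7 → 1² + 2² = 5
5 = (5)_7 → 5² = 25
25 = (3,4)_7 → 3² + 4² = 25  — 25 repeats.
That took 5 steps.

5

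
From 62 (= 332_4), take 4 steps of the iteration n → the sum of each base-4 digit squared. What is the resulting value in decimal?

2

62 = (3,3,2)_4 → 3² + 3² + 2² = 9 + 9 + 4 = 22
22 = (1,1,2)_4 → 1² + 1² + 2² = 1 + 1 + 4 = 6
6 = (1,2)_4 → 1² + 2² = 1 + 4 = 5
5 = (1,1)_4 → 1² + 1² = 1 + 1 = 2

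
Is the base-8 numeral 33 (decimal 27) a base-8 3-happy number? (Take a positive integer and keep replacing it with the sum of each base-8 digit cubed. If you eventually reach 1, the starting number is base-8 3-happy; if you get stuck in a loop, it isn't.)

not base-8 3-happy

27 = (3,3)_8 → 3³ + 3³ = 27 + 27 = 54
54 = (6,6)_8 → 6³ + 6³ = 216 + 216 = 432
432 = (6,6,0)_8 → 6³ + 6³ + 0³ = 216 + 216 + 0 = 432  — 432 already seen; the sequence cycles without reaching 1.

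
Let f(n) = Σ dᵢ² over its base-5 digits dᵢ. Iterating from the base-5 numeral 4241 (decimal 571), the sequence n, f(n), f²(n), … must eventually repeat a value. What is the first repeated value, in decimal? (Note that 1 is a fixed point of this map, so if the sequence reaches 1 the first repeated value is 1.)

13

571 = (4,2,4,1)_5 → 4² + 2² + 4² + 1² = 16 + 4 + 16 + 1 = 37
37 = (1,2,2)_5 → 1² + 2² + 2² = 1 + 4 + 4 = 9
9 = (1,4)_5 → 1² + 4² = 1 + 16 = 17
17 = (3,2)_5 → 3² + 2² = 9 + 4 = 13
13 = (2,3)_5 → 2² + 3² = 4 + 9 = 13  — 13 already appeared earlier.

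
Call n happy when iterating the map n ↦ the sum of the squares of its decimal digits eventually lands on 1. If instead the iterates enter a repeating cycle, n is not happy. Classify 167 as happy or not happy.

happy

167 → 1² + 6² + 7² = 1 + 36 + 49 = 86
86 → 8² + 6² = 64 + 36 = 100
100 → 1² + 0² + 0² = 1 + 0 + 0 = 1  — reached 1.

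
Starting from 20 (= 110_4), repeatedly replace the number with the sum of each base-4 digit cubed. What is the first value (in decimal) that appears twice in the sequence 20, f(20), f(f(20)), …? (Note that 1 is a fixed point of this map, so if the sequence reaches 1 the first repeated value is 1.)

8

20 = (1,1,0)_4 → 1³ + 1³ + 0³ = 2
2 = (2)_4 → 2³ = 8
8 = (2,0)_4 → 2³ + 0³ = 8  — 8 already appeared earlier.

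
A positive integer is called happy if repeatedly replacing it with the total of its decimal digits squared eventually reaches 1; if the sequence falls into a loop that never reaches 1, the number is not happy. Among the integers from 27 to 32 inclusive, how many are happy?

3

27: 27 → 53 → 34 → 25 → 29 → 85 → 89 → 145 → 42 → 20 → 4 → 16 → 37 → 58 → 89  — not happy
28: 28 → 68 → 100 → 1  — happy
29: 29 → 85 → 89 → 145 → 42 → 20 → 4 → 16 → 37 → 58 → 89  — not happy
30: 30 → 9 → 81 → 65 → 61 → 37 → 58 → 89 → 145 → 42 → 20 → 4 → 16 → 37  — not happy
31: 31 → 10 → 1  — happy
32: 32 → 13 → 10 → 1  — happy
happy: 28, 31, 32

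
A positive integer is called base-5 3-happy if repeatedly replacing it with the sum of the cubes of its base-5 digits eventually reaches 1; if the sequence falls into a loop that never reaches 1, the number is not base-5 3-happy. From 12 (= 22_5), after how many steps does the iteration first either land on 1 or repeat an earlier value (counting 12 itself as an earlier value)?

3

12 = (2,2)_5 → 2³ + 2³ = 16
16 = (3,1)_5 → 3³ + 1³ = 28
28 = (1,0,3)_5 → 1³ + 0³ + 3³ = 28  — 28 repeats.
That took 3 steps.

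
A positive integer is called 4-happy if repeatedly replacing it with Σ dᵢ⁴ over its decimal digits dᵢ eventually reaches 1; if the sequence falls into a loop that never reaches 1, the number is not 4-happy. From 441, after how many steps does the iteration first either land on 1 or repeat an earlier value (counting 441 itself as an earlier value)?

15

441 → 513
513 → 707
707 → 4802
4802 → 4368
4368 → 5729
5729 → 9603
9603 → 7938
7938 → 13139
13139 → 6725
6725 → 4338
4338 → 4514
4514 → 1138
1138 → 4179
4179 → 9219
9219 → 13139  — 13139 repeats.
That took 15 steps.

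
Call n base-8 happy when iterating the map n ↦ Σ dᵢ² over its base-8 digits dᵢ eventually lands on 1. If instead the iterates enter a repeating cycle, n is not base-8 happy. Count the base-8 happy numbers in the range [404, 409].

1

404: 404 → 56 → 49 → 37 → 41 → 26 → 13 → 26  (repeats 26)
405: 405 → 65 → 2 → 4 → 16 → 4  (repeats 4)
406: 406 → 76 → 18 → 8 → 1  (reaches 1)
407: 407 → 89 → 11 → 10 → 5 → 25 → 10  (repeats 10)
408: 408 → 45 → 50 → 40 → 25 → 10 → 5 → 25  (repeats 25)
409: 409 → 46 → 61 → 74 → 6 → 36 → 32 → 16 → 4 → 16  (repeats 16)
base-8 happy: 406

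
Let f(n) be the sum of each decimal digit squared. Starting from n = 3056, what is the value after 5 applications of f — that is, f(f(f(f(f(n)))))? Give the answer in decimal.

3056 → 3² + 0² + 5² + 6² = 9 + 0 + 25 + 36 = 70
70 → 7² + 0² = 49 + 0 = 49
49 → 4² + 9² = 16 + 81 = 97
97 → 9² + 7² = 81 + 49 = 130
130 → 1² + 3² + 0² = 1 + 9 + 0 = 10

10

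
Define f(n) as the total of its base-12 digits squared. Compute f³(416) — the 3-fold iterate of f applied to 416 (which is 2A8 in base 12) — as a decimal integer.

25

416 = (2,10,8)_12 → 168
168 = (1,2,0)_12 → 5
5 = (5)_12 → 25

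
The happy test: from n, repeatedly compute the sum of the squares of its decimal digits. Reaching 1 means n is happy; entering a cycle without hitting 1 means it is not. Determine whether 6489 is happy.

6489 → 6² + 4² + 8² + 9² = 197
197 → 1² + 9² + 7² = 131
131 → 1² + 3² + 1² = 11
11 → 1² + 1² = 2
2 → 2² = 4
4 → 4² = 16
16 → 1² + 6² = 37
37 → 3² + 7² = 58
58 → 5² + 8² = 89
89 → 8² + 9² = 145
145 → 1² + 4² + 5² = 42
42 → 4² + 2² = 20
20 → 2² + 0² = 4  — 4 already seen; the sequence cycles without reaching 1.

not happy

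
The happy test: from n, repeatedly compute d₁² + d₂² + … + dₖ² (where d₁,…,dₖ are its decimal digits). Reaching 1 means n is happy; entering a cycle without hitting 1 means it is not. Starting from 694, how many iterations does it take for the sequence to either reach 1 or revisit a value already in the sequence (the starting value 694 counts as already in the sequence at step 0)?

694 → 6² + 9² + 4² = 36 + 81 + 16 = 133
133 → 1² + 3² + 3² = 1 + 9 + 9 = 19
19 → 1² + 9² = 1 + 81 = 82
82 → 8² + 2² = 64 + 4 = 68
68 → 6² + 8² = 36 + 64 = 100
100 → 1² + 0² + 0² = 1 + 0 + 0 = 1  — reached 1.
That took 6 steps.

6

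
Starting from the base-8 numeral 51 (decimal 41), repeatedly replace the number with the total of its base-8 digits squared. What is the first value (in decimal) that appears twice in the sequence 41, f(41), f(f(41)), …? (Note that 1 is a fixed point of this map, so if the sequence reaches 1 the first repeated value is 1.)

41 = (5,1)_8 → 5² + 1² = 25 + 1 = 26
26 = (3,2)_8 → 3² + 2² = 9 + 4 = 13
13 = (1,5)_8 → 1² + 5² = 1 + 25 = 26  — 26 already appeared earlier.

26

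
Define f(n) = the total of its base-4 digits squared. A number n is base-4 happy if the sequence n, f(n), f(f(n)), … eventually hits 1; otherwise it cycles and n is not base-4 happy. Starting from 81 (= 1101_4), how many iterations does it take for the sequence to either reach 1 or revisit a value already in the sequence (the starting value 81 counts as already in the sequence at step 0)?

81 = (1,1,0,1)_4 → 1² + 1² + 0² + 1² = 3
3 = (3)_4 → 3² = 9
9 = (2,1)_4 → 2² + 1² = 5
5 = (1,1)_4 → 1² + 1² = 2
2 = (2)_4 → 2² = 4
4 = (1,0)_4 → 1² + 0² = 1  — reached 1.
That took 6 steps.

6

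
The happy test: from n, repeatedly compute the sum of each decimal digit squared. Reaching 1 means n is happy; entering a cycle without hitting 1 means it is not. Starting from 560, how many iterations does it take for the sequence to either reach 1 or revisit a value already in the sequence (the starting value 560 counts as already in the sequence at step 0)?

10

560 → 5² + 6² + 0² = 61
61 → 6² + 1² = 37
37 → 3² + 7² = 58
58 → 5² + 8² = 89
89 → 8² + 9² = 145
145 → 1² + 4² + 5² = 42
42 → 4² + 2² = 20
20 → 2² + 0² = 4
4 → 4² = 16
16 → 1² + 6² = 37  — 37 repeats.
That took 10 steps.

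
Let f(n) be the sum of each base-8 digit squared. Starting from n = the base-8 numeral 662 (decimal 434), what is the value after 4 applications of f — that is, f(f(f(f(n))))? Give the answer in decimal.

434 = (6,6,2)_8 → 6² + 6² + 2² = 76
76 = (1,1,4)_8 → 1² + 1² + 4² = 18
18 = (2,2)_8 → 2² + 2² = 8
8 = (1,0)_8 → 1² + 0² = 1

1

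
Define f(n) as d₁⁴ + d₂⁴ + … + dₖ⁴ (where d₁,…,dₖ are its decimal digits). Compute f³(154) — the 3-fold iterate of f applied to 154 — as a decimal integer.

8208

154 → 1⁴ + 5⁴ + 4⁴ = 1 + 625 + 256 = 882
882 → 8⁴ + 8⁴ + 2⁴ = 4096 + 4096 + 16 = 8208
8208 → 8⁴ + 2⁴ + 0⁴ + 8⁴ = 4096 + 16 + 0 + 4096 = 8208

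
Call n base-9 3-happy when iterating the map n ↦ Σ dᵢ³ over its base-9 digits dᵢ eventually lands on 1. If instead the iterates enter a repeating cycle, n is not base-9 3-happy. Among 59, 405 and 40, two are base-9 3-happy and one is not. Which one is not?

59: 59 → 341 → 577 → 345 → 99 → 9 → 1  — reaches 1 (base-9 3-happy)
405: 405 → 125 → 577 → 345 → 99 → 9 → 1  — reaches 1 (base-9 3-happy)
40: 40 → 128 → 134 → 638 → 1198 → 470 → 476 → 980 → 540 → 432 → 152 → 856 → 128  — repeats 128 (not base-9 3-happy)

40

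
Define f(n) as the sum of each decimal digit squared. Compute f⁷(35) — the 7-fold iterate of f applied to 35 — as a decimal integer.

42

35 → 3² + 5² = 34
34 → 3² + 4² = 25
25 → 2² + 5² = 29
29 → 2² + 9² = 85
85 → 8² + 5² = 89
89 → 8² + 9² = 145
145 → 1² + 4² + 5² = 42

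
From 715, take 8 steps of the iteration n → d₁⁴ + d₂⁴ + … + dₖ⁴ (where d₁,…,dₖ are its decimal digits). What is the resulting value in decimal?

715 → 7⁴ + 1⁴ + 5⁴ = 3027
3027 → 3⁴ + 0⁴ + 2⁴ + 7⁴ = 2498
2498 → 2⁴ + 4⁴ + 9⁴ + 8⁴ = 10929
10929 → 1⁴ + 0⁴ + 9⁴ + 2⁴ + 9⁴ = 13139
13139 → 1⁴ + 3⁴ + 1⁴ + 3⁴ + 9⁴ = 6725
6725 → 6⁴ + 7⁴ + 2⁴ + 5⁴ = 4338
4338 → 4⁴ + 3⁴ + 3⁴ + 8⁴ = 4514
4514 → 4⁴ + 5⁴ + 1⁴ + 4⁴ = 1138

1138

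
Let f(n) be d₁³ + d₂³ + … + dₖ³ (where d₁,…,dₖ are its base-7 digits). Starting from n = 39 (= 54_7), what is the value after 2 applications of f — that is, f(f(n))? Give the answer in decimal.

243

39 = (5,4)_7 → 189
189 = (3,6,0)_7 → 243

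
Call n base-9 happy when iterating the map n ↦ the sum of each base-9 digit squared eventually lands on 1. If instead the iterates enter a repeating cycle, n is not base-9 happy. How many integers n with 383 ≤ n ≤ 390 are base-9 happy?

383: 383 → 77 → 89 → 65 → 53 → 89  — not base-9 happy
384: 384 → 88 → 50 → 50  — not base-9 happy
385: 385 → 101 → 9 → 1  — base-9 happy
386: 386 → 116 → 74 → 68 → 74  — not base-9 happy
387: 387 → 65 → 53 → 89 → 65  — not base-9 happy
388: 388 → 66 → 58 → 52 → 74 → 68 → 74  — not base-9 happy
389: 389 → 69 → 85 → 17 → 65 → 53 → 89 → 65  — not base-9 happy
390: 390 → 74 → 68 → 74  — not base-9 happy
base-9 happy: 385

1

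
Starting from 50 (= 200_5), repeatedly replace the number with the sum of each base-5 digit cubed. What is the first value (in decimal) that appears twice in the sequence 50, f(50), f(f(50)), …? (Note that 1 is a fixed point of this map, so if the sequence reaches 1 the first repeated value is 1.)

28

50 = (2,0,0)_5 → 2³ + 0³ + 0³ = 8
8 = (1,3)_5 → 1³ + 3³ = 28
28 = (1,0,3)_5 → 1³ + 0³ + 3³ = 28  — 28 already appeared earlier.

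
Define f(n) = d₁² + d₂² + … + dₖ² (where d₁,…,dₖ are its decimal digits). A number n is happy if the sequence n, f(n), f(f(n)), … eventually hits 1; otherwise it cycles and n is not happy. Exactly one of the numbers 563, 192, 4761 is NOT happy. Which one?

4761

563: 563 → 70 → 49 → 97 → 130 → 10 → 1  — reaches 1 (happy)
192: 192 → 86 → 100 → 1  — reaches 1 (happy)
4761: 4761 → 102 → 5 → 25 → 29 → 85 → 89 → 145 → 42 → 20 → 4 → 16 → 37 → 58 → 89  — repeats 89 (not happy)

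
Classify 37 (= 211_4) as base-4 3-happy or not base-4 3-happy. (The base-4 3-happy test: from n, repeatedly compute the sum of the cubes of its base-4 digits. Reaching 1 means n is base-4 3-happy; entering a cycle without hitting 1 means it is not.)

37 = (2,1,1)_4 → 2³ + 1³ + 1³ = 10
10 = (2,2)_4 → 2³ + 2³ = 16
16 = (1,0,0)_4 → 1³ + 0³ + 0³ = 1  — reached 1.

base-4 3-happy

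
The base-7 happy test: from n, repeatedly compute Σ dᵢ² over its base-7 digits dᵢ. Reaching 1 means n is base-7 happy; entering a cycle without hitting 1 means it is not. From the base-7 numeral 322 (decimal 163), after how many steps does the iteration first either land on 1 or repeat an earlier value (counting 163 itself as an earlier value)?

5

163 = (3,2,2)_7 → 3² + 2² + 2² = 9 + 4 + 4 = 17
17 = (2,3)_7 → 2² + 3² = 4 + 9 = 13
13 = (1,6)_7 → 1² + 6² = 1 + 36 = 37
37 = (5,2)_7 → 5² + 2² = 25 + 4 = 29
29 = (4,1)_7 → 4² + 1² = 16 + 1 = 17  — 17 repeats.
That took 5 steps.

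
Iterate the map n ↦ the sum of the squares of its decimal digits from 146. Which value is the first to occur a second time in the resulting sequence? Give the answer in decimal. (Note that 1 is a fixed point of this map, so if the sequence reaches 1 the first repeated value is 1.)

146 → 1² + 4² + 6² = 53
53 → 5² + 3² = 34
34 → 3² + 4² = 25
25 → 2² + 5² = 29
29 → 2² + 9² = 85
85 → 8² + 5² = 89
89 → 8² + 9² = 145
145 → 1² + 4² + 5² = 42
42 → 4² + 2² = 20
20 → 2² + 0² = 4
4 → 4² = 16
16 → 1² + 6² = 37
37 → 3² + 7² = 58
58 → 5² + 8² = 89  — 89 already appeared earlier.

89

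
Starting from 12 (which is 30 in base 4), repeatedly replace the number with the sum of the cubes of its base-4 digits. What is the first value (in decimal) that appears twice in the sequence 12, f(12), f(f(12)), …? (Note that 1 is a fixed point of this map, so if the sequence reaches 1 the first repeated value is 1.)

12 = (3,0)_4 → 3³ + 0³ = 27 + 0 = 27
27 = (1,2,3)_4 → 1³ + 2³ + 3³ = 1 + 8 + 27 = 36
36 = (2,1,0)_4 → 2³ + 1³ + 0³ = 8 + 1 + 0 = 9
9 = (2,1)_4 → 2³ + 1³ = 8 + 1 = 9  — 9 already appeared earlier.

9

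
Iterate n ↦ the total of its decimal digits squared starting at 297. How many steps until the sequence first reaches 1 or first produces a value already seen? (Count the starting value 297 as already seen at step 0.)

12

297 → 2² + 9² + 7² = 4 + 81 + 49 = 134
134 → 1² + 3² + 4² = 1 + 9 + 16 = 26
26 → 2² + 6² = 4 + 36 = 40
40 → 4² + 0² = 16 + 0 = 16
16 → 1² + 6² = 1 + 36 = 37
37 → 3² + 7² = 9 + 49 = 58
58 → 5² + 8² = 25 + 64 = 89
89 → 8² + 9² = 64 + 81 = 145
145 → 1² + 4² + 5² = 1 + 16 + 25 = 42
42 → 4² + 2² = 16 + 4 = 20
20 → 2² + 0² = 4 + 0 = 4
4 → 4² = 16  — 16 repeats.
That took 12 steps.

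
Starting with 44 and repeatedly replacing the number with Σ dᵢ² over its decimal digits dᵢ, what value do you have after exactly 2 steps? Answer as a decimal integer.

13

44 → 4² + 4² = 32
32 → 3² + 2² = 13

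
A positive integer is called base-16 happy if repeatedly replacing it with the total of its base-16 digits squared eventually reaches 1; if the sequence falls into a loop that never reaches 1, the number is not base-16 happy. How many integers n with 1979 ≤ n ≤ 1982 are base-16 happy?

2

1979: 1979 → 291 → 14 → 196 → 160 → 100 → 52 → 25 → 82 → 29 → 170 → 200 → 208 → 169 → 181 → 146 → 85 → 50 → 13 → 169  — not base-16 happy
1980: 1980 → 314 → 110 → 232 → 260 → 17 → 2 → 4 → 16 → 1  — base-16 happy
1981: 1981 → 339 → 35 → 13 → 169 → 181 → 146 → 85 → 50 → 13  — not base-16 happy
1982: 1982 → 366 → 233 → 277 → 27 → 122 → 149 → 106 → 136 → 128 → 64 → 16 → 1  — base-16 happy
base-16 happy: 1980, 1982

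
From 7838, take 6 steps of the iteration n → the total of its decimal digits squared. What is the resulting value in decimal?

7838 → 186
186 → 101
101 → 2
2 → 4
4 → 16
16 → 37

37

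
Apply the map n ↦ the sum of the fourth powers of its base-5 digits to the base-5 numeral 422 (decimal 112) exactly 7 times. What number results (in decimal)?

112 = (4,2,2)_5 → 4⁴ + 2⁴ + 2⁴ = 288
288 = (2,1,2,3)_5 → 2⁴ + 1⁴ + 2⁴ + 3⁴ = 114
114 = (4,2,4)_5 → 4⁴ + 2⁴ + 4⁴ = 528
528 = (4,1,0,3)_5 → 4⁴ + 1⁴ + 0⁴ + 3⁴ = 338
338 = (2,3,2,3)_5 → 2⁴ + 3⁴ + 2⁴ + 3⁴ = 194
194 = (1,2,3,4)_5 → 1⁴ + 2⁴ + 3⁴ + 4⁴ = 354
354 = (2,4,0,4)_5 → 2⁴ + 4⁴ + 0⁴ + 4⁴ = 528

528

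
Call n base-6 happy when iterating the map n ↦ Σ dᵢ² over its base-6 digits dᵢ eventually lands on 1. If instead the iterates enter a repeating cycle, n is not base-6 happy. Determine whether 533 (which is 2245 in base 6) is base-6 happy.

base-6 happy

533 = (2,2,4,5)_6 → 2² + 2² + 4² + 5² = 49
49 = (1,2,1)_6 → 1² + 2² + 1² = 6
6 = (1,0)_6 → 1² + 0² = 1  — reached 1.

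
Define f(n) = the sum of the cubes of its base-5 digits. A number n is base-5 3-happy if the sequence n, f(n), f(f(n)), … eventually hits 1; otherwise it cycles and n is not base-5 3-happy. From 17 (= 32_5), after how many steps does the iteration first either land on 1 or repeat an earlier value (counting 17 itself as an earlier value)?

4

17 = (3,2)_5 → 3³ + 2³ = 27 + 8 = 35
35 = (1,2,0)_5 → 1³ + 2³ + 0³ = 1 + 8 + 0 = 9
9 = (1,4)_5 → 1³ + 4³ = 1 + 64 = 65
65 = (2,3,0)_5 → 2³ + 3³ + 0³ = 8 + 27 + 0 = 35  — 35 repeats.
That took 4 steps.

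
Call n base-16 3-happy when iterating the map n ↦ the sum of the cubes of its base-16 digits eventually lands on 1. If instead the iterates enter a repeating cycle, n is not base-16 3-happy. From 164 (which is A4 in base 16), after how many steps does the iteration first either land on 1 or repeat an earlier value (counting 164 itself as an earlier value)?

164 = (10,4)_16 → 1064
1064 = (4,2,8)_16 → 584
584 = (2,4,8)_16 → 584  — 584 repeats.
That took 3 steps.

3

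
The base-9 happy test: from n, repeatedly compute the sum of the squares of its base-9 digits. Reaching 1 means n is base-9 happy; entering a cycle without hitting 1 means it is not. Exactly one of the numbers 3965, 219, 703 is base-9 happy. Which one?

3965: 3965 → 123 → 53 → 89 → 65 → 53  — repeats 53 (not base-9 happy)
219: 219 → 49 → 41 → 41  — repeats 41 (not base-9 happy)
703: 703 → 101 → 9 → 1  — reaches 1 (base-9 happy)

703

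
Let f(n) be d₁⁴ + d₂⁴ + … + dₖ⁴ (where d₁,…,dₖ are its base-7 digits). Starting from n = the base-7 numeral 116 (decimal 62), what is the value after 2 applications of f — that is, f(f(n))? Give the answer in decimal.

62 = (1,1,6)_7 → 1⁴ + 1⁴ + 6⁴ = 1 + 1 + 1296 = 1298
1298 = (3,5,3,3)_7 → 3⁴ + 5⁴ + 3⁴ + 3⁴ = 81 + 625 + 81 + 81 = 868

868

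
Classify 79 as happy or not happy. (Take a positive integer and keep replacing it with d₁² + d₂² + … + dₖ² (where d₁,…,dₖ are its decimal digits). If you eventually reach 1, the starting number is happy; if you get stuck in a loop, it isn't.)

79 → 7² + 9² = 130
130 → 1² + 3² + 0² = 10
10 → 1² + 0² = 1  — reached 1.

happy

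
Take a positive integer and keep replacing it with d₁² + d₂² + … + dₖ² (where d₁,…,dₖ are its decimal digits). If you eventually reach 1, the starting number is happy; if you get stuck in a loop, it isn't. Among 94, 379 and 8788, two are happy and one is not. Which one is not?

8788

94: 94 → 97 → 130 → 10 → 1  — reaches 1 (happy)
379: 379 → 139 → 91 → 82 → 68 → 100 → 1  — reaches 1 (happy)
8788: 8788 → 241 → 21 → 5 → 25 → 29 → 85 → 89 → 145 → 42 → 20 → 4 → 16 → 37 → 58 → 89  — repeats 89 (not happy)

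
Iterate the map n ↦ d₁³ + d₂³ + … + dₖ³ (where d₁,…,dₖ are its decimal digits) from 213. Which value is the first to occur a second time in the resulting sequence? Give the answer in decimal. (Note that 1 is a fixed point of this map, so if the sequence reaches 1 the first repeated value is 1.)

153

213 → 2³ + 1³ + 3³ = 36
36 → 3³ + 6³ = 243
243 → 2³ + 4³ + 3³ = 99
99 → 9³ + 9³ = 1458
1458 → 1³ + 4³ + 5³ + 8³ = 702
702 → 7³ + 0³ + 2³ = 351
351 → 3³ + 5³ + 1³ = 153
153 → 1³ + 5³ + 3³ = 153  — 153 already appeared earlier.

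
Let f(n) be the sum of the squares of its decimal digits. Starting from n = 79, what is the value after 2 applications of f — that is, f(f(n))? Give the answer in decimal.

10

79 → 7² + 9² = 130
130 → 1² + 3² + 0² = 10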